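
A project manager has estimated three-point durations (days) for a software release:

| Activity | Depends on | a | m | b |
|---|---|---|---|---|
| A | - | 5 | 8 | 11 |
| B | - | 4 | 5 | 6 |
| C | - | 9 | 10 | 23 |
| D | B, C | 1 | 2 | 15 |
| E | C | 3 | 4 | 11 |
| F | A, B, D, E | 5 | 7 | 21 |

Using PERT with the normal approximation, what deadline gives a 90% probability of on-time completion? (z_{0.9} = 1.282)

te_A = (5 + 4·8 + 11)/6 = 48/6 = 8; σ²_A = ((11−5)/6)² = 1.000
te_B = (4 + 4·5 + 6)/6 = 30/6 = 5; σ²_B = ((6−4)/6)² = 0.111
te_C = (9 + 4·10 + 23)/6 = 72/6 = 12; σ²_C = ((23−9)/6)² = 5.444
te_D = (1 + 4·2 + 15)/6 = 24/6 = 4; σ²_D = ((15−1)/6)² = 5.444
te_E = (3 + 4·4 + 11)/6 = 30/6 = 5; σ²_E = ((11−3)/6)² = 1.778
te_F = (5 + 4·7 + 21)/6 = 54/6 = 9; σ²_F = ((21−5)/6)² = 7.111

Forward pass:
ES_A = 0; EF_A = 8
ES_B = 0; EF_B = 5
ES_C = 0; EF_C = 12
ES_D = max(EF_B=5, EF_C=12) = 12; EF_D = 12+4 = 16
ES_E = 12; EF_E = 12+5 = 17
ES_F = max(EF_A=8, EF_B=5, EF_D=16, EF_E=17) = 17; EF_F = 17+9 = 26
Expected project duration μ = 26 days. Critical path: C → E → F.

Variance along critical path = 5.444 + 1.778 + 7.111 = 14.333; σ = 3.786 days.
D = μ + z·σ = 26 + 1.282·3.786 = 30.9 days

30.9 days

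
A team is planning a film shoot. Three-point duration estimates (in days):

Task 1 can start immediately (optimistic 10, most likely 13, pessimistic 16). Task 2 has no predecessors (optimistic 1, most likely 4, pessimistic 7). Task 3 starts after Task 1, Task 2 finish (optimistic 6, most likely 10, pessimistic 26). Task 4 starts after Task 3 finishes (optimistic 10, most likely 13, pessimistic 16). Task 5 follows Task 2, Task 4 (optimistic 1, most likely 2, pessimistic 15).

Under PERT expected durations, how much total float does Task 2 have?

te_Task 1 = (10 + 4·13 + 16)/6 = 78/6 = 13
te_Task 2 = (1 + 4·4 + 7)/6 = 24/6 = 4
te_Task 3 = (6 + 4·10 + 26)/6 = 72/6 = 12
te_Task 4 = (10 + 4·13 + 16)/6 = 78/6 = 13
te_Task 5 = (1 + 4·2 + 15)/6 = 24/6 = 4

Forward pass:
ES_Task 1 = 0; EF_Task 1 = 13
ES_Task 2 = 0; EF_Task 2 = 4
ES_Task 3 = max(EF_Task 1=13, EF_Task 2=4) = 13; EF_Task 3 = 13+12 = 25
ES_Task 4 = 25; EF_Task 4 = 25+13 = 38
ES_Task 5 = max(EF_Task 2=4, EF_Task 4=38) = 38; EF_Task 5 = 38+4 = 42
Expected project duration μ = 42 days. Critical path: Task 1 → Task 3 → Task 4 → Task 5.

Backward pass:
LF_Task 5 = 42; LS_Task 5 = 42−4 = 38
LF_Task 4 = LS_Task 5 = 38; LS_Task 4 = 38−13 = 25
LF_Task 3 = LS_Task 4 = 25; LS_Task 3 = 25−12 = 13
LF_Task 2 = min(LS_Task 3=13, LS_Task 5=38) = 13; LS_Task 2 = 13−4 = 9
LF_Task 1 = LS_Task 3 = 13; LS_Task 1 = 13−13 = 0
Slack_Task 2 = LS_Task 2 − ES_Task 2 = 9 − 0 = 9

9 days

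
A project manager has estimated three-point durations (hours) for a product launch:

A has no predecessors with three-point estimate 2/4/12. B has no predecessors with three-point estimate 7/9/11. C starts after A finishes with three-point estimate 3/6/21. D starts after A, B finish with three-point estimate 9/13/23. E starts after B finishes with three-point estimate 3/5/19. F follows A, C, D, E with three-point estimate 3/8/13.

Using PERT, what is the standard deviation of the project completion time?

2.94 hours

te_A = (2 + 4·4 + 12)/6 = 30/6 = 5; σ²_A = ((12−2)/6)² = 2.778
te_B = (7 + 4·9 + 11)/6 = 54/6 = 9; σ²_B = ((11−7)/6)² = 0.444
te_C = (3 + 4·6 + 21)/6 = 48/6 = 8; σ²_C = ((21−3)/6)² = 9.000
te_D = (9 + 4·13 + 23)/6 = 84/6 = 14; σ²_D = ((23−9)/6)² = 5.444
te_E = (3 + 4·5 + 19)/6 = 42/6 = 7; σ²_E = ((19−3)/6)² = 7.111
te_F = (3 + 4·8 + 13)/6 = 48/6 = 8; σ²_F = ((13−3)/6)² = 2.778

Forward pass:
ES_A = 0; EF_A = 5
ES_B = 0; EF_B = 9
ES_C = 5; EF_C = 5+8 = 13
ES_D = max(EF_A=5, EF_B=9) = 9; EF_D = 9+14 = 23
ES_E = 9; EF_E = 9+7 = 16
ES_F = max(EF_A=5, EF_C=13, EF_D=23, EF_E=16) = 23; EF_F = 23+8 = 31
Expected project duration μ = 31 hours. Critical path: B → D → F.

Variance along critical path = 0.444 + 5.444 + 2.778 = 8.667
σ = √8.667 = 2.944 hours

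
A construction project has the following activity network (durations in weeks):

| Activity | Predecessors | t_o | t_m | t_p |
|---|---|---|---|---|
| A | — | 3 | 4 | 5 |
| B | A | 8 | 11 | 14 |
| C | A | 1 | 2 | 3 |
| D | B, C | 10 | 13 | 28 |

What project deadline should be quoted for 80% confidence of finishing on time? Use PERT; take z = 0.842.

32.7 weeks

te_A = (3 + 4·4 + 5)/6 = 24/6 = 4; σ²_A = ((5−3)/6)² = 0.111
te_B = (8 + 4·11 + 14)/6 = 66/6 = 11; σ²_B = ((14−8)/6)² = 1.000
te_C = (1 + 4·2 + 3)/6 = 12/6 = 2; σ²_C = ((3−1)/6)² = 0.111
te_D = (10 + 4·13 + 28)/6 = 90/6 = 15; σ²_D = ((28−10)/6)² = 9.000

Forward pass:
ES_A = 0; EF_A = 4
ES_B = 4; EF_B = 4+11 = 15
ES_C = 4; EF_C = 4+2 = 6
ES_D = max(EF_B=15, EF_C=6) = 15; EF_D = 15+15 = 30
Expected project duration μ = 30 weeks. Critical path: A → B → D.

Variance along critical path = 0.111 + 1.000 + 9.000 = 10.111; σ = 3.180 weeks.
D = μ + z·σ = 30 + 0.842·3.180 = 32.7 weeks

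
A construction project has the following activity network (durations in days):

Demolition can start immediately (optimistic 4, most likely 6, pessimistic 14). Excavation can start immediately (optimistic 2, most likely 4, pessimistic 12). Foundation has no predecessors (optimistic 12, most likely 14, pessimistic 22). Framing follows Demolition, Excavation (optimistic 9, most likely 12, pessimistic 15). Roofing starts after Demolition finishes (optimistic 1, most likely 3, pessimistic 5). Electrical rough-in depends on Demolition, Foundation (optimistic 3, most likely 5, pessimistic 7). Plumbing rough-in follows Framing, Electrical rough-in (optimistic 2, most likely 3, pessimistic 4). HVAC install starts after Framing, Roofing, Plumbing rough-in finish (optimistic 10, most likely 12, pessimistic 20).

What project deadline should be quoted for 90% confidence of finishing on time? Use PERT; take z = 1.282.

te_Demolition = (4 + 4·6 + 14)/6 = 42/6 = 7; σ²_Demolition = ((14−4)/6)² = 2.778
te_Excavation = (2 + 4·4 + 12)/6 = 30/6 = 5; σ²_Excavation = ((12−2)/6)² = 2.778
te_Foundation = (12 + 4·14 + 22)/6 = 90/6 = 15; σ²_Foundation = ((22−12)/6)² = 2.778
te_Framing = (9 + 4·12 + 15)/6 = 72/6 = 12; σ²_Framing = ((15−9)/6)² = 1.000
te_Roofing = (1 + 4·3 + 5)/6 = 18/6 = 3; σ²_Roofing = ((5−1)/6)² = 0.444
te_Electrical rough-in = (3 + 4·5 + 7)/6 = 30/6 = 5; σ²_Electrical rough-in = ((7−3)/6)² = 0.444
te_Plumbing rough-in = (2 + 4·3 + 4)/6 = 18/6 = 3; σ²_Plumbing rough-in = ((4−2)/6)² = 0.111
te_HVAC install = (10 + 4·12 + 20)/6 = 78/6 = 13; σ²_HVAC install = ((20−10)/6)² = 2.778

Forward pass:
ES_Demolition = 0; EF_Demolition = 7
ES_Excavation = 0; EF_Excavation = 5
ES_Foundation = 0; EF_Foundation = 15
ES_Framing = max(EF_Demolition=7, EF_Excavation=5) = 7; EF_Framing = 7+12 = 19
ES_Roofing = 7; EF_Roofing = 7+3 = 10
ES_Electrical rough-in = max(EF_Demolition=7, EF_Foundation=15) = 15; EF_Electrical rough-in = 15+5 = 20
ES_Plumbing rough-in = max(EF_Framing=19, EF_Electrical rough-in=20) = 20; EF_Plumbing rough-in = 20+3 = 23
ES_HVAC install = max(EF_Framing=19, EF_Roofing=10, EF_Plumbing rough-in=23) = 23; EF_HVAC install = 23+13 = 36
Expected project duration μ = 36 days. Critical path: Foundation → Electrical rough-in → Plumbing rough-in → HVAC install.

Variance along critical path = 2.778 + 0.444 + 0.111 + 2.778 = 6.111; σ = 2.472 days.
D = μ + z·σ = 36 + 1.282·2.472 = 39.2 days

39.2 days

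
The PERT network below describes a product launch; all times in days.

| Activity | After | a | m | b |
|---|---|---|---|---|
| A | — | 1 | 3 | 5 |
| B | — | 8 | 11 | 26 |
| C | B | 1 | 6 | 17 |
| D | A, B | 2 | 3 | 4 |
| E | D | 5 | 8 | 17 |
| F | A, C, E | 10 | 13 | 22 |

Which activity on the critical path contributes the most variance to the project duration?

B

te_A = (1 + 4·3 + 5)/6 = 18/6 = 3; σ²_A = ((5−1)/6)² = 0.444
te_B = (8 + 4·11 + 26)/6 = 78/6 = 13; σ²_B = ((26−8)/6)² = 9.000
te_C = (1 + 4·6 + 17)/6 = 42/6 = 7; σ²_C = ((17−1)/6)² = 7.111
te_D = (2 + 4·3 + 4)/6 = 18/6 = 3; σ²_D = ((4−2)/6)² = 0.111
te_E = (5 + 4·8 + 17)/6 = 54/6 = 9; σ²_E = ((17−5)/6)² = 4.000
te_F = (10 + 4·13 + 22)/6 = 84/6 = 14; σ²_F = ((22−10)/6)² = 4.000

Forward pass:
ES_A = 0; EF_A = 3
ES_B = 0; EF_B = 13
ES_C = 13; EF_C = 13+7 = 20
ES_D = max(EF_A=3, EF_B=13) = 13; EF_D = 13+3 = 16
ES_E = 16; EF_E = 16+9 = 25
ES_F = max(EF_A=3, EF_C=20, EF_E=25) = 25; EF_F = 25+14 = 39
Expected project duration μ = 39 days. Critical path: B → D → E → F.

Variances on critical path: σ²_B=9.000, σ²_D=0.111, σ²_E=4.000, σ²_F=4.000.
Largest is σ²_B = 9.000.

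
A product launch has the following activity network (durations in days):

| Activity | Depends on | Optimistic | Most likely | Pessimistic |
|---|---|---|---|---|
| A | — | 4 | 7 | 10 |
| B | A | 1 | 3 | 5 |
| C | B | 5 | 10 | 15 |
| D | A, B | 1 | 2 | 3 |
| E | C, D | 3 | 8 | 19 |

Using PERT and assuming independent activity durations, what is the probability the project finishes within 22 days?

te_A = (4 + 4·7 + 10)/6 = 42/6 = 7; σ²_A = ((10−4)/6)² = 1.000
te_B = (1 + 4·3 + 5)/6 = 18/6 = 3; σ²_B = ((5−1)/6)² = 0.444
te_C = (5 + 4·10 + 15)/6 = 60/6 = 10; σ²_C = ((15−5)/6)² = 2.778
te_D = (1 + 4·2 + 3)/6 = 12/6 = 2; σ²_D = ((3−1)/6)² = 0.111
te_E = (3 + 4·8 + 19)/6 = 54/6 = 9; σ²_E = ((19−3)/6)² = 7.111

Forward pass:
ES_A = 0; EF_A = 7
ES_B = 7; EF_B = 7+3 = 10
ES_C = 10; EF_C = 10+10 = 20
ES_D = max(EF_A=7, EF_B=10) = 10; EF_D = 10+2 = 12
ES_E = max(EF_C=20, EF_D=12) = 20; EF_E = 20+9 = 29
Expected project duration μ = 29 days. Critical path: A → B → C → E.

Variance along critical path = 1.000 + 0.444 + 2.778 + 7.111 = 11.333; σ = √11.333 = 3.367 days.
Z = (22 − 29) / 3.367 = -2.079
P(T ≤ 22) = Φ(-2.079) ≈ 0.019

0.019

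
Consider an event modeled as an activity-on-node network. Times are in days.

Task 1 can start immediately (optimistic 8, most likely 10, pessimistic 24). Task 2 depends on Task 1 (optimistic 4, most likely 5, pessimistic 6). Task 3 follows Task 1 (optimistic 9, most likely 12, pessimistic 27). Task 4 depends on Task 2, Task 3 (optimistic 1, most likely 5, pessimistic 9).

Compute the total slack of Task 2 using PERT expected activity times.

te_Task 1 = (8 + 4·10 + 24)/6 = 72/6 = 12
te_Task 2 = (4 + 4·5 + 6)/6 = 30/6 = 5
te_Task 3 = (9 + 4·12 + 27)/6 = 84/6 = 14
te_Task 4 = (1 + 4·5 + 9)/6 = 30/6 = 5

Forward pass:
ES_Task 1 = 0; EF_Task 1 = 12
ES_Task 2 = 12; EF_Task 2 = 12+5 = 17
ES_Task 3 = 12; EF_Task 3 = 12+14 = 26
ES_Task 4 = max(EF_Task 2=17, EF_Task 3=26) = 26; EF_Task 4 = 26+5 = 31
Expected project duration μ = 31 days. Critical path: Task 1 → Task 3 → Task 4.

Backward pass:
LF_Task 4 = 31; LS_Task 4 = 31−5 = 26
LF_Task 3 = LS_Task 4 = 26; LS_Task 3 = 26−14 = 12
LF_Task 2 = LS_Task 4 = 26; LS_Task 2 = 26−5 = 21
LF_Task 1 = min(LS_Task 2=21, LS_Task 3=12) = 12; LS_Task 1 = 12−12 = 0
Slack_Task 2 = LS_Task 2 − ES_Task 2 = 21 − 12 = 9

9 days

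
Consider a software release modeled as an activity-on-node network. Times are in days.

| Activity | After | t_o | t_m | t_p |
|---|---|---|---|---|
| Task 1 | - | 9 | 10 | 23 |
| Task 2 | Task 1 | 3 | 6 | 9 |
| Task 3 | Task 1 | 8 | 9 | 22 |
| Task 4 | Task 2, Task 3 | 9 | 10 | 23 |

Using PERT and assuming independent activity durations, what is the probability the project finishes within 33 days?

te_Task 1 = (9 + 4·10 + 23)/6 = 72/6 = 12; σ²_Task 1 = ((23−9)/6)² = 5.444
te_Task 2 = (3 + 4·6 + 9)/6 = 36/6 = 6; σ²_Task 2 = ((9−3)/6)² = 1.000
te_Task 3 = (8 + 4·9 + 22)/6 = 66/6 = 11; σ²_Task 3 = ((22−8)/6)² = 5.444
te_Task 4 = (9 + 4·10 + 23)/6 = 72/6 = 12; σ²_Task 4 = ((23−9)/6)² = 5.444

Forward pass:
ES_Task 1 = 0; EF_Task 1 = 12
ES_Task 2 = 12; EF_Task 2 = 12+6 = 18
ES_Task 3 = 12; EF_Task 3 = 12+11 = 23
ES_Task 4 = max(EF_Task 2=18, EF_Task 3=23) = 23; EF_Task 4 = 23+12 = 35
Expected project duration μ = 35 days. Critical path: Task 1 → Task 3 → Task 4.

Variance along critical path = 5.444 + 5.444 + 5.444 = 16.333; σ = √16.333 = 4.041 days.
Z = (33 − 35) / 4.041 = -0.495
P(T ≤ 33) = Φ(-0.495) ≈ 0.310

0.310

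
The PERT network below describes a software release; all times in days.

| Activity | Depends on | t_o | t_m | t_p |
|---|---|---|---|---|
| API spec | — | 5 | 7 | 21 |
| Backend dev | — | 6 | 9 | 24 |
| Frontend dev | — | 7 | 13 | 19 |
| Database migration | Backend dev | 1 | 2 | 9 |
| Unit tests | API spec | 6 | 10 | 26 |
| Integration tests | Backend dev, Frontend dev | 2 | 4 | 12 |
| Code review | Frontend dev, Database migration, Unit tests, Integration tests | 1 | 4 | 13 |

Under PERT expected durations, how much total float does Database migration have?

7 days

te_API spec = (5 + 4·7 + 21)/6 = 54/6 = 9
te_Backend dev = (6 + 4·9 + 24)/6 = 66/6 = 11
te_Frontend dev = (7 + 4·13 + 19)/6 = 78/6 = 13
te_Database migration = (1 + 4·2 + 9)/6 = 18/6 = 3
te_Unit tests = (6 + 4·10 + 26)/6 = 72/6 = 12
te_Integration tests = (2 + 4·4 + 12)/6 = 30/6 = 5
te_Code review = (1 + 4·4 + 13)/6 = 30/6 = 5

Forward pass:
ES_API spec = 0; EF_API spec = 9
ES_Backend dev = 0; EF_Backend dev = 11
ES_Frontend dev = 0; EF_Frontend dev = 13
ES_Database migration = 11; EF_Database migration = 11+3 = 14
ES_Unit tests = 9; EF_Unit tests = 9+12 = 21
ES_Integration tests = max(EF_Backend dev=11, EF_Frontend dev=13) = 13; EF_Integration tests = 13+5 = 18
ES_Code review = max(EF_Frontend dev=13, EF_Database migration=14, EF_Unit tests=21, EF_Integration tests=18) = 21; EF_Code review = 21+5 = 26
Expected project duration μ = 26 days. Critical path: API spec → Unit tests → Code review.

Backward pass:
LF_Code review = 26; LS_Code review = 26−5 = 21
LF_Integration tests = LS_Code review = 21; LS_Integration tests = 21−5 = 16
LF_Unit tests = LS_Code review = 21; LS_Unit tests = 21−12 = 9
LF_Database migration = LS_Code review = 21; LS_Database migration = 21−3 = 18
LF_Frontend dev = min(LS_Integration tests=16, LS_Code review=21) = 16; LS_Frontend dev = 16−13 = 3
LF_Backend dev = min(LS_Database migration=18, LS_Integration tests=16) = 16; LS_Backend dev = 16−11 = 5
LF_API spec = LS_Unit tests = 9; LS_API spec = 9−9 = 0
Slack_Database migration = LS_Database migration − ES_Database migration = 18 − 11 = 7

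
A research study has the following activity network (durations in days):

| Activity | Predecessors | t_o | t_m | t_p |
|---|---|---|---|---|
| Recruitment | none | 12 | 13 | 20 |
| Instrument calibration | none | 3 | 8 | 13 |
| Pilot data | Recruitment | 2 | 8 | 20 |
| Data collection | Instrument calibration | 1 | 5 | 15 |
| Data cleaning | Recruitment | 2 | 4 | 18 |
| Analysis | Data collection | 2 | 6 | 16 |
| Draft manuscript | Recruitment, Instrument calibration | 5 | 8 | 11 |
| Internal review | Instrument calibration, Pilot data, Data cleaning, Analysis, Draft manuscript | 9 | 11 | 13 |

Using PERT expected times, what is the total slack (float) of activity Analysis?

2 days

te_Recruitment = (12 + 4·13 + 20)/6 = 84/6 = 14
te_Instrument calibration = (3 + 4·8 + 13)/6 = 48/6 = 8
te_Pilot data = (2 + 4·8 + 20)/6 = 54/6 = 9
te_Data collection = (1 + 4·5 + 15)/6 = 36/6 = 6
te_Data cleaning = (2 + 4·4 + 18)/6 = 36/6 = 6
te_Analysis = (2 + 4·6 + 16)/6 = 42/6 = 7
te_Draft manuscript = (5 + 4·8 + 11)/6 = 48/6 = 8
te_Internal review = (9 + 4·11 + 13)/6 = 66/6 = 11

Forward pass:
ES_Recruitment = 0; EF_Recruitment = 14
ES_Instrument calibration = 0; EF_Instrument calibration = 8
ES_Pilot data = 14; EF_Pilot data = 14+9 = 23
ES_Data collection = 8; EF_Data collection = 8+6 = 14
ES_Data cleaning = 14; EF_Data cleaning = 14+6 = 20
ES_Analysis = 14; EF_Analysis = 14+7 = 21
ES_Draft manuscript = max(EF_Recruitment=14, EF_Instrument calibration=8) = 14; EF_Draft manuscript = 14+8 = 22
ES_Internal review = max(EF_Instrument calibration=8, EF_Pilot data=23, EF_Data cleaning=20, EF_Analysis=21, EF_Draft manuscript=22) = 23; EF_Internal review = 23+11 = 34
Expected project duration μ = 34 days. Critical path: Recruitment → Pilot data → Internal review.

Backward pass:
LF_Internal review = 34; LS_Internal review = 34−11 = 23
LF_Draft manuscript = LS_Internal review = 23; LS_Draft manuscript = 23−8 = 15
LF_Analysis = LS_Internal review = 23; LS_Analysis = 23−7 = 16
LF_Data cleaning = LS_Internal review = 23; LS_Data cleaning = 23−6 = 17
LF_Data collection = LS_Analysis = 16; LS_Data collection = 16−6 = 10
LF_Pilot data = LS_Internal review = 23; LS_Pilot data = 23−9 = 14
LF_Instrument calibration = min(LS_Data collection=10, LS_Draft manuscript=15, LS_Internal review=23) = 10; LS_Instrument calibration = 10−8 = 2
LF_Recruitment = min(LS_Pilot data=14, LS_Data cleaning=17, LS_Draft manuscript=15) = 14; LS_Recruitment = 14−14 = 0
Slack_Analysis = LS_Analysis − ES_Analysis = 16 − 14 = 2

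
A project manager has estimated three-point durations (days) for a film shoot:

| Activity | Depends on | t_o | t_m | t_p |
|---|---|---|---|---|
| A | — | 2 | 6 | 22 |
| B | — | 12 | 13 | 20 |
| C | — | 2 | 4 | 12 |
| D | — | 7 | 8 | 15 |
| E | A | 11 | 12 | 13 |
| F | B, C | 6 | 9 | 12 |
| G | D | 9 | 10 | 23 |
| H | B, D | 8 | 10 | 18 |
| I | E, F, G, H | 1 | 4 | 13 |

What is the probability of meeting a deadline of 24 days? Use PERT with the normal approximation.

0.020

te_A = (2 + 4·6 + 22)/6 = 48/6 = 8; σ²_A = ((22−2)/6)² = 11.111
te_B = (12 + 4·13 + 20)/6 = 84/6 = 14; σ²_B = ((20−12)/6)² = 1.778
te_C = (2 + 4·4 + 12)/6 = 30/6 = 5; σ²_C = ((12−2)/6)² = 2.778
te_D = (7 + 4·8 + 15)/6 = 54/6 = 9; σ²_D = ((15−7)/6)² = 1.778
te_E = (11 + 4·12 + 13)/6 = 72/6 = 12; σ²_E = ((13−11)/6)² = 0.111
te_F = (6 + 4·9 + 12)/6 = 54/6 = 9; σ²_F = ((12−6)/6)² = 1.000
te_G = (9 + 4·10 + 23)/6 = 72/6 = 12; σ²_G = ((23−9)/6)² = 5.444
te_H = (8 + 4·10 + 18)/6 = 66/6 = 11; σ²_H = ((18−8)/6)² = 2.778
te_I = (1 + 4·4 + 13)/6 = 30/6 = 5; σ²_I = ((13−1)/6)² = 4.000

Forward pass:
ES_A = 0; EF_A = 8
ES_B = 0; EF_B = 14
ES_C = 0; EF_C = 5
ES_D = 0; EF_D = 9
ES_E = 8; EF_E = 8+12 = 20
ES_F = max(EF_B=14, EF_C=5) = 14; EF_F = 14+9 = 23
ES_G = 9; EF_G = 9+12 = 21
ES_H = max(EF_B=14, EF_D=9) = 14; EF_H = 14+11 = 25
ES_I = max(EF_E=20, EF_F=23, EF_G=21, EF_H=25) = 25; EF_I = 25+5 = 30
Expected project duration μ = 30 days. Critical path: B → H → I.

Variance along critical path = 1.778 + 2.778 + 4.000 = 8.556; σ = √8.556 = 2.925 days.
Z = (24 − 30) / 2.925 = -2.051
P(T ≤ 24) = Φ(-2.051) ≈ 0.020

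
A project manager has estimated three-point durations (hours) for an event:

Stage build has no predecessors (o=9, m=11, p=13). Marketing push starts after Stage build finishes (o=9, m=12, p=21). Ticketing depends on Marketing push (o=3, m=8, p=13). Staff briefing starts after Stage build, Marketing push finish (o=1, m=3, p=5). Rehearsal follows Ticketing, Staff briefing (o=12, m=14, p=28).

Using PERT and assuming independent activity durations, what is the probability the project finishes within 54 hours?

te_Stage build = (9 + 4·11 + 13)/6 = 66/6 = 11; σ²_Stage build = ((13−9)/6)² = 0.444
te_Marketing push = (9 + 4·12 + 21)/6 = 78/6 = 13; σ²_Marketing push = ((21−9)/6)² = 4.000
te_Ticketing = (3 + 4·8 + 13)/6 = 48/6 = 8; σ²_Ticketing = ((13−3)/6)² = 2.778
te_Staff briefing = (1 + 4·3 + 5)/6 = 18/6 = 3; σ²_Staff briefing = ((5−1)/6)² = 0.444
te_Rehearsal = (12 + 4·14 + 28)/6 = 96/6 = 16; σ²_Rehearsal = ((28−12)/6)² = 7.111

Forward pass:
ES_Stage build = 0; EF_Stage build = 11
ES_Marketing push = 11; EF_Marketing push = 11+13 = 24
ES_Ticketing = 24; EF_Ticketing = 24+8 = 32
ES_Staff briefing = max(EF_Stage build=11, EF_Marketing push=24) = 24; EF_Staff briefing = 24+3 = 27
ES_Rehearsal = max(EF_Ticketing=32, EF_Staff briefing=27) = 32; EF_Rehearsal = 32+16 = 48
Expected project duration μ = 48 hours. Critical path: Stage build → Marketing push → Ticketing → Rehearsal.

Variance along critical path = 0.444 + 4.000 + 2.778 + 7.111 = 14.333; σ = √14.333 = 3.786 hours.
Z = (54 − 48) / 3.786 = 1.585
P(T ≤ 54) = Φ(1.585) ≈ 0.943

0.943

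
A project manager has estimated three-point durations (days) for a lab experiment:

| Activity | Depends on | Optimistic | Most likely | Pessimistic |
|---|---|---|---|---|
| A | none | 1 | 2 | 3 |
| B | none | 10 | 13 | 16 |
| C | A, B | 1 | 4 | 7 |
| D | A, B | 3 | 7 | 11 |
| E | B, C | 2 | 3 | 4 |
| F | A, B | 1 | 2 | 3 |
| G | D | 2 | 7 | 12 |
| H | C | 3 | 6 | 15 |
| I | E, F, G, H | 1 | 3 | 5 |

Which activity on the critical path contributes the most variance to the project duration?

te_A = (1 + 4·2 + 3)/6 = 12/6 = 2; σ²_A = ((3−1)/6)² = 0.111
te_B = (10 + 4·13 + 16)/6 = 78/6 = 13; σ²_B = ((16−10)/6)² = 1.000
te_C = (1 + 4·4 + 7)/6 = 24/6 = 4; σ²_C = ((7−1)/6)² = 1.000
te_D = (3 + 4·7 + 11)/6 = 42/6 = 7; σ²_D = ((11−3)/6)² = 1.778
te_E = (2 + 4·3 + 4)/6 = 18/6 = 3; σ²_E = ((4−2)/6)² = 0.111
te_F = (1 + 4·2 + 3)/6 = 12/6 = 2; σ²_F = ((3−1)/6)² = 0.111
te_G = (2 + 4·7 + 12)/6 = 42/6 = 7; σ²_G = ((12−2)/6)² = 2.778
te_H = (3 + 4·6 + 15)/6 = 42/6 = 7; σ²_H = ((15−3)/6)² = 4.000
te_I = (1 + 4·3 + 5)/6 = 18/6 = 3; σ²_I = ((5−1)/6)² = 0.444

Forward pass:
ES_A = 0; EF_A = 2
ES_B = 0; EF_B = 13
ES_C = max(EF_A=2, EF_B=13) = 13; EF_C = 13+4 = 17
ES_D = max(EF_A=2, EF_B=13) = 13; EF_D = 13+7 = 20
ES_E = max(EF_B=13, EF_C=17) = 17; EF_E = 17+3 = 20
ES_F = max(EF_A=2, EF_B=13) = 13; EF_F = 13+2 = 15
ES_G = 20; EF_G = 20+7 = 27
ES_H = 17; EF_H = 17+7 = 24
ES_I = max(EF_E=20, EF_F=15, EF_G=27, EF_H=24) = 27; EF_I = 27+3 = 30
Expected project duration μ = 30 days. Critical path: B → D → G → I.

Variances on critical path: σ²_B=1.000, σ²_D=1.778, σ²_G=2.778, σ²_I=0.444.
Largest is σ²_G = 2.778.

G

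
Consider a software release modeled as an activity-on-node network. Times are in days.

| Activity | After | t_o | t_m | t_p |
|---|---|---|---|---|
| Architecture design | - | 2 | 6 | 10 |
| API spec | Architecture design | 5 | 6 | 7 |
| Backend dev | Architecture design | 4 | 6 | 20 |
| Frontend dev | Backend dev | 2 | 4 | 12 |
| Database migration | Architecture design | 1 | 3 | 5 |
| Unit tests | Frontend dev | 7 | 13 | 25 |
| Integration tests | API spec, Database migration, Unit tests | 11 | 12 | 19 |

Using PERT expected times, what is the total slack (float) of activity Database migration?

24 days

te_Architecture design = (2 + 4·6 + 10)/6 = 36/6 = 6
te_API spec = (5 + 4·6 + 7)/6 = 36/6 = 6
te_Backend dev = (4 + 4·6 + 20)/6 = 48/6 = 8
te_Frontend dev = (2 + 4·4 + 12)/6 = 30/6 = 5
te_Database migration = (1 + 4·3 + 5)/6 = 18/6 = 3
te_Unit tests = (7 + 4·13 + 25)/6 = 84/6 = 14
te_Integration tests = (11 + 4·12 + 19)/6 = 78/6 = 13

Forward pass:
ES_Architecture design = 0; EF_Architecture design = 6
ES_API spec = 6; EF_API spec = 6+6 = 12
ES_Backend dev = 6; EF_Backend dev = 6+8 = 14
ES_Frontend dev = 14; EF_Frontend dev = 14+5 = 19
ES_Database migration = 6; EF_Database migration = 6+3 = 9
ES_Unit tests = 19; EF_Unit tests = 19+14 = 33
ES_Integration tests = max(EF_API spec=12, EF_Database migration=9, EF_Unit tests=33) = 33; EF_Integration tests = 33+13 = 46
Expected project duration μ = 46 days. Critical path: Architecture design → Backend dev → Frontend dev → Unit tests → Integration tests.

Backward pass:
LF_Integration tests = 46; LS_Integration tests = 46−13 = 33
LF_Unit tests = LS_Integration tests = 33; LS_Unit tests = 33−14 = 19
LF_Database migration = LS_Integration tests = 33; LS_Database migration = 33−3 = 30
LF_Frontend dev = LS_Unit tests = 19; LS_Frontend dev = 19−5 = 14
LF_Backend dev = LS_Frontend dev = 14; LS_Backend dev = 14−8 = 6
LF_API spec = LS_Integration tests = 33; LS_API spec = 33−6 = 27
LF_Architecture design = min(LS_API spec=27, LS_Backend dev=6, LS_Database migration=30) = 6; LS_Architecture design = 6−6 = 0
Slack_Database migration = LS_Database migration − ES_Database migration = 30 − 6 = 24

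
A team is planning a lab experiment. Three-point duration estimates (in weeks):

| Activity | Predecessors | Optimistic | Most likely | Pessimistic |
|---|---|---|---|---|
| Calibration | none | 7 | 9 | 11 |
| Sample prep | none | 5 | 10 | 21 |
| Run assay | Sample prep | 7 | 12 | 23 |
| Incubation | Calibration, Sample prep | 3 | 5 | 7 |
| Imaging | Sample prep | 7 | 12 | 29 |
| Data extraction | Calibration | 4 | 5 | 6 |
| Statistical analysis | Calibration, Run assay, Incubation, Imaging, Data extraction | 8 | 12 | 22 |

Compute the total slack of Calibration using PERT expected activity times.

11 weeks

te_Calibration = (7 + 4·9 + 11)/6 = 54/6 = 9
te_Sample prep = (5 + 4·10 + 21)/6 = 66/6 = 11
te_Run assay = (7 + 4·12 + 23)/6 = 78/6 = 13
te_Incubation = (3 + 4·5 + 7)/6 = 30/6 = 5
te_Imaging = (7 + 4·12 + 29)/6 = 84/6 = 14
te_Data extraction = (4 + 4·5 + 6)/6 = 30/6 = 5
te_Statistical analysis = (8 + 4·12 + 22)/6 = 78/6 = 13

Forward pass:
ES_Calibration = 0; EF_Calibration = 9
ES_Sample prep = 0; EF_Sample prep = 11
ES_Run assay = 11; EF_Run assay = 11+13 = 24
ES_Incubation = max(EF_Calibration=9, EF_Sample prep=11) = 11; EF_Incubation = 11+5 = 16
ES_Imaging = 11; EF_Imaging = 11+14 = 25
ES_Data extraction = 9; EF_Data extraction = 9+5 = 14
ES_Statistical analysis = max(EF_Calibration=9, EF_Run assay=24, EF_Incubation=16, EF_Imaging=25, EF_Data extraction=14) = 25; EF_Statistical analysis = 25+13 = 38
Expected project duration μ = 38 weeks. Critical path: Sample prep → Imaging → Statistical analysis.

Backward pass:
LF_Statistical analysis = 38; LS_Statistical analysis = 38−13 = 25
LF_Data extraction = LS_Statistical analysis = 25; LS_Data extraction = 25−5 = 20
LF_Imaging = LS_Statistical analysis = 25; LS_Imaging = 25−14 = 11
LF_Incubation = LS_Statistical analysis = 25; LS_Incubation = 25−5 = 20
LF_Run assay = LS_Statistical analysis = 25; LS_Run assay = 25−13 = 12
LF_Sample prep = min(LS_Run assay=12, LS_Incubation=20, LS_Imaging=11) = 11; LS_Sample prep = 11−11 = 0
LF_Calibration = min(LS_Incubation=20, LS_Data extraction=20, LS_Statistical analysis=25) = 20; LS_Calibration = 20−9 = 11
Slack_Calibration = LS_Calibration − ES_Calibration = 11 − 0 = 11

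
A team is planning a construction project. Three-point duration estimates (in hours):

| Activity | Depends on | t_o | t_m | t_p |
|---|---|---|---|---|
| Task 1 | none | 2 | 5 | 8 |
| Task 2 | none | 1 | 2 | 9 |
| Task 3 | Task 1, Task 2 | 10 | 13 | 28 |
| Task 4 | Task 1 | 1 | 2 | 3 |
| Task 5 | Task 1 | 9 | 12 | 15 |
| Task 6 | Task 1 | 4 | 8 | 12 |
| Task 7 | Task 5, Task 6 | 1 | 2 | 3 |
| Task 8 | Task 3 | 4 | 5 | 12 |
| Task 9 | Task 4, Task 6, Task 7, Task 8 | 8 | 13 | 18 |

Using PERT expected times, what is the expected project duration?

39 hours

te_Task 1 = (2 + 4·5 + 8)/6 = 30/6 = 5
te_Task 2 = (1 + 4·2 + 9)/6 = 18/6 = 3
te_Task 3 = (10 + 4·13 + 28)/6 = 90/6 = 15
te_Task 4 = (1 + 4·2 + 3)/6 = 12/6 = 2
te_Task 5 = (9 + 4·12 + 15)/6 = 72/6 = 12
te_Task 6 = (4 + 4·8 + 12)/6 = 48/6 = 8
te_Task 7 = (1 + 4·2 + 3)/6 = 12/6 = 2
te_Task 8 = (4 + 4·5 + 12)/6 = 36/6 = 6
te_Task 9 = (8 + 4·13 + 18)/6 = 78/6 = 13

Forward pass:
ES_Task 1 = 0; EF_Task 1 = 5
ES_Task 2 = 0; EF_Task 2 = 3
ES_Task 3 = max(EF_Task 1=5, EF_Task 2=3) = 5; EF_Task 3 = 5+15 = 20
ES_Task 4 = 5; EF_Task 4 = 5+2 = 7
ES_Task 5 = 5; EF_Task 5 = 5+12 = 17
ES_Task 6 = 5; EF_Task 6 = 5+8 = 13
ES_Task 7 = max(EF_Task 5=17, EF_Task 6=13) = 17; EF_Task 7 = 17+2 = 19
ES_Task 8 = 20; EF_Task 8 = 20+6 = 26
ES_Task 9 = max(EF_Task 4=7, EF_Task 6=13, EF_Task 7=19, EF_Task 8=26) = 26; EF_Task 9 = 26+13 = 39
Expected project duration μ = 39 hours. Critical path: Task 1 → Task 3 → Task 8 → Task 9.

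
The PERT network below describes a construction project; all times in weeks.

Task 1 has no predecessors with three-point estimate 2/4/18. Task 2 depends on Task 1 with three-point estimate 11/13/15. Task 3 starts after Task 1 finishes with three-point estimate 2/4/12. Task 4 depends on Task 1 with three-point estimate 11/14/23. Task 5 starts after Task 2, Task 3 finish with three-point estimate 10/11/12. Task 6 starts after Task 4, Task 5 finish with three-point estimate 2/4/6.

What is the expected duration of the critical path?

34 weeks

te_Task 1 = (2 + 4·4 + 18)/6 = 36/6 = 6
te_Task 2 = (11 + 4·13 + 15)/6 = 78/6 = 13
te_Task 3 = (2 + 4·4 + 12)/6 = 30/6 = 5
te_Task 4 = (11 + 4·14 + 23)/6 = 90/6 = 15
te_Task 5 = (10 + 4·11 + 12)/6 = 66/6 = 11
te_Task 6 = (2 + 4·4 + 6)/6 = 24/6 = 4

Forward pass:
ES_Task 1 = 0; EF_Task 1 = 6
ES_Task 2 = 6; EF_Task 2 = 6+13 = 19
ES_Task 3 = 6; EF_Task 3 = 6+5 = 11
ES_Task 4 = 6; EF_Task 4 = 6+15 = 21
ES_Task 5 = max(EF_Task 2=19, EF_Task 3=11) = 19; EF_Task 5 = 19+11 = 30
ES_Task 6 = max(EF_Task 4=21, EF_Task 5=30) = 30; EF_Task 6 = 30+4 = 34
Expected project duration μ = 34 weeks. Critical path: Task 1 → Task 2 → Task 5 → Task 6.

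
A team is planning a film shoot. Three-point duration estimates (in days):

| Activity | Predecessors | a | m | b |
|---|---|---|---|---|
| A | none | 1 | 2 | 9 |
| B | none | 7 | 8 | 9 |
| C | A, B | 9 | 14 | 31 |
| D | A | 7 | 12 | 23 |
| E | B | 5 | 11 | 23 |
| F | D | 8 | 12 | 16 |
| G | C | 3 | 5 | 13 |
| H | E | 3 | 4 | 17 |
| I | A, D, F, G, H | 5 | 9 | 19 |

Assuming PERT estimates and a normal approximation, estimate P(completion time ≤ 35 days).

0.142

te_A = (1 + 4·2 + 9)/6 = 18/6 = 3; σ²_A = ((9−1)/6)² = 1.778
te_B = (7 + 4·8 + 9)/6 = 48/6 = 8; σ²_B = ((9−7)/6)² = 0.111
te_C = (9 + 4·14 + 31)/6 = 96/6 = 16; σ²_C = ((31−9)/6)² = 13.444
te_D = (7 + 4·12 + 23)/6 = 78/6 = 13; σ²_D = ((23−7)/6)² = 7.111
te_E = (5 + 4·11 + 23)/6 = 72/6 = 12; σ²_E = ((23−5)/6)² = 9.000
te_F = (8 + 4·12 + 16)/6 = 72/6 = 12; σ²_F = ((16−8)/6)² = 1.778
te_G = (3 + 4·5 + 13)/6 = 36/6 = 6; σ²_G = ((13−3)/6)² = 2.778
te_H = (3 + 4·4 + 17)/6 = 36/6 = 6; σ²_H = ((17−3)/6)² = 5.444
te_I = (5 + 4·9 + 19)/6 = 60/6 = 10; σ²_I = ((19−5)/6)² = 5.444

Forward pass:
ES_A = 0; EF_A = 3
ES_B = 0; EF_B = 8
ES_C = max(EF_A=3, EF_B=8) = 8; EF_C = 8+16 = 24
ES_D = 3; EF_D = 3+13 = 16
ES_E = 8; EF_E = 8+12 = 20
ES_F = 16; EF_F = 16+12 = 28
ES_G = 24; EF_G = 24+6 = 30
ES_H = 20; EF_H = 20+6 = 26
ES_I = max(EF_A=3, EF_D=16, EF_F=28, EF_G=30, EF_H=26) = 30; EF_I = 30+10 = 40
Expected project duration μ = 40 days. Critical path: B → C → G → I.

Variance along critical path = 0.111 + 13.444 + 2.778 + 5.444 = 21.778; σ = √21.778 = 4.667 days.
Z = (35 − 40) / 4.667 = -1.071
P(T ≤ 35) = Φ(-1.071) ≈ 0.142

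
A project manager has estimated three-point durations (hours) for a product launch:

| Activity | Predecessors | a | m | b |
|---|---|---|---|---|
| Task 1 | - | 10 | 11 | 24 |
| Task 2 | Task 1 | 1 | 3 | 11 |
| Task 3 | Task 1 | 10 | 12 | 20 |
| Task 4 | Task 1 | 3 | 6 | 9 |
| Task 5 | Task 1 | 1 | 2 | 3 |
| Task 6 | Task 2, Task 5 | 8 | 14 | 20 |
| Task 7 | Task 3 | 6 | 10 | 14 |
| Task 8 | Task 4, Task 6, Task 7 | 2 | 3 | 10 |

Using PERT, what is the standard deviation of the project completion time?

te_Task 1 = (10 + 4·11 + 24)/6 = 78/6 = 13; σ²_Task 1 = ((24−10)/6)² = 5.444
te_Task 2 = (1 + 4·3 + 11)/6 = 24/6 = 4; σ²_Task 2 = ((11−1)/6)² = 2.778
te_Task 3 = (10 + 4·12 + 20)/6 = 78/6 = 13; σ²_Task 3 = ((20−10)/6)² = 2.778
te_Task 4 = (3 + 4·6 + 9)/6 = 36/6 = 6; σ²_Task 4 = ((9−3)/6)² = 1.000
te_Task 5 = (1 + 4·2 + 3)/6 = 12/6 = 2; σ²_Task 5 = ((3−1)/6)² = 0.111
te_Task 6 = (8 + 4·14 + 20)/6 = 84/6 = 14; σ²_Task 6 = ((20−8)/6)² = 4.000
te_Task 7 = (6 + 4·10 + 14)/6 = 60/6 = 10; σ²_Task 7 = ((14−6)/6)² = 1.778
te_Task 8 = (2 + 4·3 + 10)/6 = 24/6 = 4; σ²_Task 8 = ((10−2)/6)² = 1.778

Forward pass:
ES_Task 1 = 0; EF_Task 1 = 13
ES_Task 2 = 13; EF_Task 2 = 13+4 = 17
ES_Task 3 = 13; EF_Task 3 = 13+13 = 26
ES_Task 4 = 13; EF_Task 4 = 13+6 = 19
ES_Task 5 = 13; EF_Task 5 = 13+2 = 15
ES_Task 6 = max(EF_Task 2=17, EF_Task 5=15) = 17; EF_Task 6 = 17+14 = 31
ES_Task 7 = 26; EF_Task 7 = 26+10 = 36
ES_Task 8 = max(EF_Task 4=19, EF_Task 6=31, EF_Task 7=36) = 36; EF_Task 8 = 36+4 = 40
Expected project duration μ = 40 hours. Critical path: Task 1 → Task 3 → Task 7 → Task 8.

Variance along critical path = 5.444 + 2.778 + 1.778 + 1.778 = 11.778
σ = √11.778 = 3.432 hours

3.43 hours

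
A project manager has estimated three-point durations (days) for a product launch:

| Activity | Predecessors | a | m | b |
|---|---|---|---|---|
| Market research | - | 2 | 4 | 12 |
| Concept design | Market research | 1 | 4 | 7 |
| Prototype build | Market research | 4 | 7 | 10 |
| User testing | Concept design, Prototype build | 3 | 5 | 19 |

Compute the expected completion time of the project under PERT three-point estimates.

19 days

te_Market research = (2 + 4·4 + 12)/6 = 30/6 = 5
te_Concept design = (1 + 4·4 + 7)/6 = 24/6 = 4
te_Prototype build = (4 + 4·7 + 10)/6 = 42/6 = 7
te_User testing = (3 + 4·5 + 19)/6 = 42/6 = 7

Forward pass:
ES_Market research = 0; EF_Market research = 5
ES_Concept design = 5; EF_Concept design = 5+4 = 9
ES_Prototype build = 5; EF_Prototype build = 5+7 = 12
ES_User testing = max(EF_Concept design=9, EF_Prototype build=12) = 12; EF_User testing = 12+7 = 19
Expected project duration μ = 19 days. Critical path: Market research → Prototype build → User testing.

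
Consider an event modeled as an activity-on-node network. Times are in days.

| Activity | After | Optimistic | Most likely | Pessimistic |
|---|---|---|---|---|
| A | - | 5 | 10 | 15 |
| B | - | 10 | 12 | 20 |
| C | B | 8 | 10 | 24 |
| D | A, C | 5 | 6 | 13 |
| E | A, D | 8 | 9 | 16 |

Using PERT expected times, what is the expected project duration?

42 days

te_A = (5 + 4·10 + 15)/6 = 60/6 = 10
te_B = (10 + 4·12 + 20)/6 = 78/6 = 13
te_C = (8 + 4·10 + 24)/6 = 72/6 = 12
te_D = (5 + 4·6 + 13)/6 = 42/6 = 7
te_E = (8 + 4·9 + 16)/6 = 60/6 = 10

Forward pass:
ES_A = 0; EF_A = 10
ES_B = 0; EF_B = 13
ES_C = 13; EF_C = 13+12 = 25
ES_D = max(EF_A=10, EF_C=25) = 25; EF_D = 25+7 = 32
ES_E = max(EF_A=10, EF_D=32) = 32; EF_E = 32+10 = 42
Expected project duration μ = 42 days. Critical path: B → C → D → E.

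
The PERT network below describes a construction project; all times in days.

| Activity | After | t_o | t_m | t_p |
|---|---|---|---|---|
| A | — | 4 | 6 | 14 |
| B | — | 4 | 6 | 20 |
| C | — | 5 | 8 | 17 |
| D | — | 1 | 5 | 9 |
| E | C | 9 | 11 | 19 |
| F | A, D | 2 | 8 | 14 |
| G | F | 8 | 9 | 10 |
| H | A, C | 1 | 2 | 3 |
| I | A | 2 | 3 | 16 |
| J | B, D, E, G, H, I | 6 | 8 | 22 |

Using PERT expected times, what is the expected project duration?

te_A = (4 + 4·6 + 14)/6 = 42/6 = 7
te_B = (4 + 4·6 + 20)/6 = 48/6 = 8
te_C = (5 + 4·8 + 17)/6 = 54/6 = 9
te_D = (1 + 4·5 + 9)/6 = 30/6 = 5
te_E = (9 + 4·11 + 19)/6 = 72/6 = 12
te_F = (2 + 4·8 + 14)/6 = 48/6 = 8
te_G = (8 + 4·9 + 10)/6 = 54/6 = 9
te_H = (1 + 4·2 + 3)/6 = 12/6 = 2
te_I = (2 + 4·3 + 16)/6 = 30/6 = 5
te_J = (6 + 4·8 + 22)/6 = 60/6 = 10

Forward pass:
ES_A = 0; EF_A = 7
ES_B = 0; EF_B = 8
ES_C = 0; EF_C = 9
ES_D = 0; EF_D = 5
ES_E = 9; EF_E = 9+12 = 21
ES_F = max(EF_A=7, EF_D=5) = 7; EF_F = 7+8 = 15
ES_G = 15; EF_G = 15+9 = 24
ES_H = max(EF_A=7, EF_C=9) = 9; EF_H = 9+2 = 11
ES_I = 7; EF_I = 7+5 = 12
ES_J = max(EF_B=8, EF_D=5, EF_E=21, EF_G=24, EF_H=11, EF_I=12) = 24; EF_J = 24+10 = 34
Expected project duration μ = 34 days. Critical path: A → F → G → J.

34 days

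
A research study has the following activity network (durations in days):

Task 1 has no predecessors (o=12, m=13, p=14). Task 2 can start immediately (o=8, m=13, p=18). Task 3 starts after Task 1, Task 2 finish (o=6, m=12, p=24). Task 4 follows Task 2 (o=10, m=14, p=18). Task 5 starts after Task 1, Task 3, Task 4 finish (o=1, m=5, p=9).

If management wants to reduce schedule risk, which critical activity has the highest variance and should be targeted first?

Task 2

te_Task 1 = (12 + 4·13 + 14)/6 = 78/6 = 13; σ²_Task 1 = ((14−12)/6)² = 0.111
te_Task 2 = (8 + 4·13 + 18)/6 = 78/6 = 13; σ²_Task 2 = ((18−8)/6)² = 2.778
te_Task 3 = (6 + 4·12 + 24)/6 = 78/6 = 13; σ²_Task 3 = ((24−6)/6)² = 9.000
te_Task 4 = (10 + 4·14 + 18)/6 = 84/6 = 14; σ²_Task 4 = ((18−10)/6)² = 1.778
te_Task 5 = (1 + 4·5 + 9)/6 = 30/6 = 5; σ²_Task 5 = ((9−1)/6)² = 1.778

Forward pass:
ES_Task 1 = 0; EF_Task 1 = 13
ES_Task 2 = 0; EF_Task 2 = 13
ES_Task 3 = max(EF_Task 1=13, EF_Task 2=13) = 13; EF_Task 3 = 13+13 = 26
ES_Task 4 = 13; EF_Task 4 = 13+14 = 27
ES_Task 5 = max(EF_Task 1=13, EF_Task 3=26, EF_Task 4=27) = 27; EF_Task 5 = 27+5 = 32
Expected project duration μ = 32 days. Critical path: Task 2 → Task 4 → Task 5.

Variances on critical path: σ²_Task 2=2.778, σ²_Task 4=1.778, σ²_Task 5=1.778.
Largest is σ²_Task 2 = 2.778.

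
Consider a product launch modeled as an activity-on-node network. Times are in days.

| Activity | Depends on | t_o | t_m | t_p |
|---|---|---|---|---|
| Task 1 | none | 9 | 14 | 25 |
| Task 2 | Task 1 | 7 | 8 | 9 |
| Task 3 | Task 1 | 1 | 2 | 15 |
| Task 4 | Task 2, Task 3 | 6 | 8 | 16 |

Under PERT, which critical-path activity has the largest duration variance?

te_Task 1 = (9 + 4·14 + 25)/6 = 90/6 = 15; σ²_Task 1 = ((25−9)/6)² = 7.111
te_Task 2 = (7 + 4·8 + 9)/6 = 48/6 = 8; σ²_Task 2 = ((9−7)/6)² = 0.111
te_Task 3 = (1 + 4·2 + 15)/6 = 24/6 = 4; σ²_Task 3 = ((15−1)/6)² = 5.444
te_Task 4 = (6 + 4·8 + 16)/6 = 54/6 = 9; σ²_Task 4 = ((16−6)/6)² = 2.778

Forward pass:
ES_Task 1 = 0; EF_Task 1 = 15
ES_Task 2 = 15; EF_Task 2 = 15+8 = 23
ES_Task 3 = 15; EF_Task 3 = 15+4 = 19
ES_Task 4 = max(EF_Task 2=23, EF_Task 3=19) = 23; EF_Task 4 = 23+9 = 32
Expected project duration μ = 32 days. Critical path: Task 1 → Task 2 → Task 4.

Variances on critical path: σ²_Task 1=7.111, σ²_Task 2=0.111, σ²_Task 4=2.778.
Largest is σ²_Task 1 = 7.111.

Task 1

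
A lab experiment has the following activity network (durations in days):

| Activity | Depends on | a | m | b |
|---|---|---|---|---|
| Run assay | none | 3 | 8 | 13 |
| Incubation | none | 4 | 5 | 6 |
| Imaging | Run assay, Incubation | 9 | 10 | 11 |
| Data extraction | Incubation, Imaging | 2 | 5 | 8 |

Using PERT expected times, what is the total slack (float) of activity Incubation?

te_Run assay = (3 + 4·8 + 13)/6 = 48/6 = 8
te_Incubation = (4 + 4·5 + 6)/6 = 30/6 = 5
te_Imaging = (9 + 4·10 + 11)/6 = 60/6 = 10
te_Data extraction = (2 + 4·5 + 8)/6 = 30/6 = 5

Forward pass:
ES_Run assay = 0; EF_Run assay = 8
ES_Incubation = 0; EF_Incubation = 5
ES_Imaging = max(EF_Run assay=8, EF_Incubation=5) = 8; EF_Imaging = 8+10 = 18
ES_Data extraction = max(EF_Incubation=5, EF_Imaging=18) = 18; EF_Data extraction = 18+5 = 23
Expected project duration μ = 23 days. Critical path: Run assay → Imaging → Data extraction.

Backward pass:
LF_Data extraction = 23; LS_Data extraction = 23−5 = 18
LF_Imaging = LS_Data extraction = 18; LS_Imaging = 18−10 = 8
LF_Incubation = min(LS_Imaging=8, LS_Data extraction=18) = 8; LS_Incubation = 8−5 = 3
LF_Run assay = LS_Imaging = 8; LS_Run assay = 8−8 = 0
Slack_Incubation = LS_Incubation − ES_Incubation = 3 − 0 = 3

3 days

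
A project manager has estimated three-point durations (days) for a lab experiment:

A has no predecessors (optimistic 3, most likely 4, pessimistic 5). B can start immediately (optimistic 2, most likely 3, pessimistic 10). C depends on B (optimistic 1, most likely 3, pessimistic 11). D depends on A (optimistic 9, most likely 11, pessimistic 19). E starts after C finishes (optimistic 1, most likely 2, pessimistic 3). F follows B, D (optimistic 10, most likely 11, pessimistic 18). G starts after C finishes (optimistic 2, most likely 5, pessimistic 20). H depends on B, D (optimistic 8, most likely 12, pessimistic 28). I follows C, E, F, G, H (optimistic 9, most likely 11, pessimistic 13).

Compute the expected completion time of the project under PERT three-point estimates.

41 days

te_A = (3 + 4·4 + 5)/6 = 24/6 = 4
te_B = (2 + 4·3 + 10)/6 = 24/6 = 4
te_C = (1 + 4·3 + 11)/6 = 24/6 = 4
te_D = (9 + 4·11 + 19)/6 = 72/6 = 12
te_E = (1 + 4·2 + 3)/6 = 12/6 = 2
te_F = (10 + 4·11 + 18)/6 = 72/6 = 12
te_G = (2 + 4·5 + 20)/6 = 42/6 = 7
te_H = (8 + 4·12 + 28)/6 = 84/6 = 14
te_I = (9 + 4·11 + 13)/6 = 66/6 = 11

Forward pass:
ES_A = 0; EF_A = 4
ES_B = 0; EF_B = 4
ES_C = 4; EF_C = 4+4 = 8
ES_D = 4; EF_D = 4+12 = 16
ES_E = 8; EF_E = 8+2 = 10
ES_F = max(EF_B=4, EF_D=16) = 16; EF_F = 16+12 = 28
ES_G = 8; EF_G = 8+7 = 15
ES_H = max(EF_B=4, EF_D=16) = 16; EF_H = 16+14 = 30
ES_I = max(EF_C=8, EF_E=10, EF_F=28, EF_G=15, EF_H=30) = 30; EF_I = 30+11 = 41
Expected project duration μ = 41 days. Critical path: A → D → H → I.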